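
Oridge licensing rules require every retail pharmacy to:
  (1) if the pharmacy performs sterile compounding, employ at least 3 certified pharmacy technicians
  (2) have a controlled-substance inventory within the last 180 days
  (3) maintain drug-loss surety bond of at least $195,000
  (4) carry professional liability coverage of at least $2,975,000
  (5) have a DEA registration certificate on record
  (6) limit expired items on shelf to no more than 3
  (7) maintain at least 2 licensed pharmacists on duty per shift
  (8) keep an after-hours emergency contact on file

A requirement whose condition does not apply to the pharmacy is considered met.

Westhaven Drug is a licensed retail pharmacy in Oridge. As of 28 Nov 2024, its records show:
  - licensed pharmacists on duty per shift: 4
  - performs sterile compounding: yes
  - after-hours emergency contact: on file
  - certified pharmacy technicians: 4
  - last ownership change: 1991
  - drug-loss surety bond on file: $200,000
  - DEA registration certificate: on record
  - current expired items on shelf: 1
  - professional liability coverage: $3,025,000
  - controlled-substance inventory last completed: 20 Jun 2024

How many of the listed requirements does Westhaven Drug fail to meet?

1. condition 'performs sterile compounding' holds; certified pharmacy technicians 4 ≥ 3 → met
2. controlled-substance inventory 161 days ago vs limit 180 → met
3. drug-loss surety bond $200,000 ≥ $195,000 → met
4. professional liability coverage $3,025,000 ≥ $2,975,000 → met
5. DEA registration certificate present → met
6. expired items on shelf 1 ≤ 3 → met
7. licensed pharmacists on duty per shift 4 ≥ 2 → met
8. after-hours emergency contact present → met
Not met: 0 of 8

0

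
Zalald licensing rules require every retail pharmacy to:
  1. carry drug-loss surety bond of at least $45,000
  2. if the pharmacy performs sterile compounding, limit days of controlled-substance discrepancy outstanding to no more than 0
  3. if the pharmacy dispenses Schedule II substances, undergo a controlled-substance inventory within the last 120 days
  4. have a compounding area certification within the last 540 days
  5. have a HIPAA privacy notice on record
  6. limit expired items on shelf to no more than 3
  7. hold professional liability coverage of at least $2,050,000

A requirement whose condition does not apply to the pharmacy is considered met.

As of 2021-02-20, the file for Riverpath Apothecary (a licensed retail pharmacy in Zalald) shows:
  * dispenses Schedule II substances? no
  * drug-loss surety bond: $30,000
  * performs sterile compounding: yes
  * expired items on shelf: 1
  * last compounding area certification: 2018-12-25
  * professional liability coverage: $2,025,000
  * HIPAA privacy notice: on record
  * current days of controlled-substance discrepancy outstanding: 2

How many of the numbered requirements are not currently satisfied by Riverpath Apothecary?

1. drug-loss surety bond $30,000 < $45,000 → not met
2. condition 'performs sterile compounding' holds; days of controlled-substance discrepancy outstanding 2 > 0 → not met
3. condition 'dispenses Schedule II substances' does not hold → requirement n/a → met
4. compounding area certification 788 days ago vs limit 540 → not met
5. HIPAA privacy notice present → met
6. expired items on shelf 1 ≤ 3 → met
7. professional liability coverage $2,025,000 < $2,050,000 → not met
Not met: 4 of 7

4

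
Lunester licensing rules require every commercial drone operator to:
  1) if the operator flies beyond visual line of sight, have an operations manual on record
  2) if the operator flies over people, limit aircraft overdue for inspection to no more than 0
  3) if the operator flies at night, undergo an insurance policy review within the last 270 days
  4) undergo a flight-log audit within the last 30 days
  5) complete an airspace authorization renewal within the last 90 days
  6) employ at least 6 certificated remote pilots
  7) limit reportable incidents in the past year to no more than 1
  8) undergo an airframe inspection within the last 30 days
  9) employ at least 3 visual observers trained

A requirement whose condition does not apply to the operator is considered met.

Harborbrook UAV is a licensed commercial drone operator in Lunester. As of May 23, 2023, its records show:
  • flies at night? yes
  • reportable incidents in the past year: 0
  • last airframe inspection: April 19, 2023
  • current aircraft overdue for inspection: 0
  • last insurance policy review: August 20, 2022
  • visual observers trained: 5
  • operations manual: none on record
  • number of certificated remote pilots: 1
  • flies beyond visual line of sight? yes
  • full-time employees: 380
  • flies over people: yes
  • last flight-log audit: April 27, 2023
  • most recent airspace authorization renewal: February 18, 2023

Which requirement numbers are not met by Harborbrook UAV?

1, 3, 5, 6, 8

1. condition 'flies beyond visual line of sight' holds; operations manual absent → not met
2. condition 'flies over people' holds; aircraft overdue for inspection 0 ≤ 0 → met
3. condition 'flies at night' holds; insurance policy review 276 days ago vs limit 270 → not met
4. flight-log audit 26 days ago vs limit 30 → met
5. airspace authorization renewal 94 days ago vs limit 90 → not met
6. certificated remote pilots 1 < 6 → not met
7. reportable incidents in the past year 0 ≤ 1 → met
8. airframe inspection 34 days ago vs limit 30 → not met
9. visual observers trained 5 ≥ 3 → met
Not met: 1, 3, 5, 6, 8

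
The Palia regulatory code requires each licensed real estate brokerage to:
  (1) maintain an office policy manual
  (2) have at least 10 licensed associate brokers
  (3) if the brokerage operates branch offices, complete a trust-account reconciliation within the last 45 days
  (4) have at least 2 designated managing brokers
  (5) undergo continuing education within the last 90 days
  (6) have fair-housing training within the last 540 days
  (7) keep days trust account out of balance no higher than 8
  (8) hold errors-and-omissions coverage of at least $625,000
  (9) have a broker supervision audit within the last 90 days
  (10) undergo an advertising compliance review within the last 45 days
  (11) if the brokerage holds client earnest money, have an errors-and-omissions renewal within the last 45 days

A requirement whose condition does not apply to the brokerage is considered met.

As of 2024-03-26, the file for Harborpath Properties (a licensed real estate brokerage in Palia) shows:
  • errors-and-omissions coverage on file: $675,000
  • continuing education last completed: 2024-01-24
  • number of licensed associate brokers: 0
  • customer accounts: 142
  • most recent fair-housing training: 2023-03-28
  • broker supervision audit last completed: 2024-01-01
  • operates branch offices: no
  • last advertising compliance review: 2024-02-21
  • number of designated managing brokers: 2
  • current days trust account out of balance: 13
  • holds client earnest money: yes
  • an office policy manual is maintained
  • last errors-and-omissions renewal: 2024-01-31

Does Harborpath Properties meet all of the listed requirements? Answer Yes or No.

No

1. office policy manual present → met
2. licensed associate brokers 0 < 10 → not met
3. condition 'operates branch offices' does not hold → requirement n/a → met
4. designated managing brokers 2 ≥ 2 → met
5. continuing education 62 days ago vs limit 90 → met
6. fair-housing training 364 days ago vs limit 540 → met
7. days trust account out of balance 13 > 8 → not met
8. errors-and-omissions coverage $675,000 ≥ $625,000 → met
9. broker supervision audit 85 days ago vs limit 90 → met
10. advertising compliance review 34 days ago vs limit 45 → met
11. condition 'holds client earnest money' holds; errors-and-omissions renewal 55 days ago vs limit 45 → not met
Not met: 2, 7, 11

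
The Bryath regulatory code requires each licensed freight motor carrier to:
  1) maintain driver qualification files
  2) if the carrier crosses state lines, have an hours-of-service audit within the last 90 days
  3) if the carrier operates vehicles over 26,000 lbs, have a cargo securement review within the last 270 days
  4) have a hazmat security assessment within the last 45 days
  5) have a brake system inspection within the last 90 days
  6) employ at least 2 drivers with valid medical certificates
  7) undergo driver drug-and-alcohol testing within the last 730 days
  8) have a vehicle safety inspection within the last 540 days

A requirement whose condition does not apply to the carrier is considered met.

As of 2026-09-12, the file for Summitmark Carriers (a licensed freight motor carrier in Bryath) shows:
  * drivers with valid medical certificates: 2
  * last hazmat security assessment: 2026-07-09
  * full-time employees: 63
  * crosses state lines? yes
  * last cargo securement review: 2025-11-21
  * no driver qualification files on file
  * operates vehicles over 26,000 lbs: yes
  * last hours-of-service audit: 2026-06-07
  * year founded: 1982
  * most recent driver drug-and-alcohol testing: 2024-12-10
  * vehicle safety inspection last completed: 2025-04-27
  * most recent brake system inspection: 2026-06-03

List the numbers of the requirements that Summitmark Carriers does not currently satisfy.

1, 2, 3, 4, 5

1. driver qualification files absent → not met
2. condition 'crosses state lines' holds; hours-of-service audit 97 days ago vs limit 90 → not met
3. condition 'operates vehicles over 26,000 lbs' holds; cargo securement review 295 days ago vs limit 270 → not met
4. hazmat security assessment 65 days ago vs limit 45 → not met
5. brake system inspection 101 days ago vs limit 90 → not met
6. drivers with valid medical certificates 2 ≥ 2 → met
7. driver drug-and-alcohol testing 641 days ago vs limit 730 → met
8. vehicle safety inspection 503 days ago vs limit 540 → met
Not met: 1, 2, 3, 4, 5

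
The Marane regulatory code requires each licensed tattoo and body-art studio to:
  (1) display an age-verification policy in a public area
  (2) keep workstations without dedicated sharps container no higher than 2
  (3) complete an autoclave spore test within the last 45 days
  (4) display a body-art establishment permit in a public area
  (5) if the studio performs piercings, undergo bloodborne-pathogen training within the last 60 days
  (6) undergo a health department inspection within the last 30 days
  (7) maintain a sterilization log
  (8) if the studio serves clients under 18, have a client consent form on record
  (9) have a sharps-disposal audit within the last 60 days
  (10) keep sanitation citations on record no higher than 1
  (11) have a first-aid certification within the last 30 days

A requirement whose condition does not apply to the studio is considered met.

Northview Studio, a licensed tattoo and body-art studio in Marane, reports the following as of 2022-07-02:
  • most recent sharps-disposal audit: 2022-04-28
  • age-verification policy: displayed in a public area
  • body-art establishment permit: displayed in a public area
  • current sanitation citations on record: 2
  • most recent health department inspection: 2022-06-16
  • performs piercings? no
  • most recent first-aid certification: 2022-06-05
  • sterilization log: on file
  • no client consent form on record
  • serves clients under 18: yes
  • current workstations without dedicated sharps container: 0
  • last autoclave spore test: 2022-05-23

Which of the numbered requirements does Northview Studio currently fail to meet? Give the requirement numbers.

1. age-verification policy present → met
2. workstations without dedicated sharps container 0 ≤ 2 → met
3. autoclave spore test 40 days ago vs limit 45 → met
4. body-art establishment permit present → met
5. condition 'performs piercings' does not hold → requirement n/a → met
6. health department inspection 16 days ago vs limit 30 → met
7. sterilization log present → met
8. condition 'serves clients under 18' holds; client consent form absent → not met
9. sharps-disposal audit 65 days ago vs limit 60 → not met
10. sanitation citations on record 2 > 1 → not met
11. first-aid certification 27 days ago vs limit 30 → met
Not met: 8, 9, 10

8, 9, 10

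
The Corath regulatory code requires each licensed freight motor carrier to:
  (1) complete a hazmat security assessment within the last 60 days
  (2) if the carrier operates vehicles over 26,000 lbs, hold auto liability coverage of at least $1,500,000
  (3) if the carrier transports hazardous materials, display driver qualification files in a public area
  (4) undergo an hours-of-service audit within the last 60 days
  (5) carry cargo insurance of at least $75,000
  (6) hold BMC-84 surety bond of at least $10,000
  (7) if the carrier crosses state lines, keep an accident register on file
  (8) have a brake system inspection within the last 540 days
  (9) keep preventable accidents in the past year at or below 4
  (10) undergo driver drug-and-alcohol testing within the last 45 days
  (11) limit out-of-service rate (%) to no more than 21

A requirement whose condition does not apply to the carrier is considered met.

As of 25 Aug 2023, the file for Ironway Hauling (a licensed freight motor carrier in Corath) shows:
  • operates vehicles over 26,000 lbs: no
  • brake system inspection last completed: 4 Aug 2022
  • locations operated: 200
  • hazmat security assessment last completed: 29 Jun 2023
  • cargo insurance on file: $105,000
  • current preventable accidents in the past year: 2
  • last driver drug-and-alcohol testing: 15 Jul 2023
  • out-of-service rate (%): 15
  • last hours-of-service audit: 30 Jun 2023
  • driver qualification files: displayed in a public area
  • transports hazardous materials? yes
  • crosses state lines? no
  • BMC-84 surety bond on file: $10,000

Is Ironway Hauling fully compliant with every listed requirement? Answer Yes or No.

1. hazmat security assessment 57 days ago vs limit 60 → met
2. condition 'operates vehicles over 26,000 lbs' does not hold → requirement n/a → met
3. condition 'transports hazardous materials' holds; driver qualification files present → met
4. hours-of-service audit 56 days ago vs limit 60 → met
5. cargo insurance $105,000 ≥ $75,000 → met
6. BMC-84 surety bond $10,000 ≥ $10,000 → met
7. condition 'crosses state lines' does not hold → requirement n/a → met
8. brake system inspection 386 days ago vs limit 540 → met
9. preventable accidents in the past year 2 ≤ 4 → met
10. driver drug-and-alcohol testing 41 days ago vs limit 45 → met
11. out-of-service rate (%) 15 ≤ 21 → met
All met.

Yes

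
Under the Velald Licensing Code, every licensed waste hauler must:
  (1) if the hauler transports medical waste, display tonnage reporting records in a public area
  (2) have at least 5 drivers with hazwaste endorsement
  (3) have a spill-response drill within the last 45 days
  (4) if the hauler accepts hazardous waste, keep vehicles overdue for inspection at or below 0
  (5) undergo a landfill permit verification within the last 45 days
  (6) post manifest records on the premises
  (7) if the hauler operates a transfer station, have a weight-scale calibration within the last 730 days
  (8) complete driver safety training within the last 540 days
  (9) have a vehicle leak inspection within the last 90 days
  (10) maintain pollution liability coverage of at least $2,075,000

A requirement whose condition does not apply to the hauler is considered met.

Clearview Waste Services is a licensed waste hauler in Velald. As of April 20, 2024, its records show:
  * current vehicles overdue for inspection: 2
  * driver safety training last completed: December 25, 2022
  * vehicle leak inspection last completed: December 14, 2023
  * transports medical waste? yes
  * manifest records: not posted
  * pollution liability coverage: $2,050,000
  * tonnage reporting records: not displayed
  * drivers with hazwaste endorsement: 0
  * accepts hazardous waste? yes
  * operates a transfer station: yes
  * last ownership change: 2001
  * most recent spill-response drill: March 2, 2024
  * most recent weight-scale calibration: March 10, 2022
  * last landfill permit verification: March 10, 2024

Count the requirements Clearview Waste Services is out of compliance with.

8

1. condition 'transports medical waste' holds; tonnage reporting records absent → not met
2. drivers with hazwaste endorsement 0 < 5 → not met
3. spill-response drill 49 days ago vs limit 45 → not met
4. condition 'accepts hazardous waste' holds; vehicles overdue for inspection 2 > 0 → not met
5. landfill permit verification 41 days ago vs limit 45 → met
6. manifest records absent → not met
7. condition 'operates a transfer station' holds; weight-scale calibration 772 days ago vs limit 730 → not met
8. driver safety training 482 days ago vs limit 540 → met
9. vehicle leak inspection 128 days ago vs limit 90 → not met
10. pollution liability coverage $2,050,000 < $2,075,000 → not met
Not met: 8 of 10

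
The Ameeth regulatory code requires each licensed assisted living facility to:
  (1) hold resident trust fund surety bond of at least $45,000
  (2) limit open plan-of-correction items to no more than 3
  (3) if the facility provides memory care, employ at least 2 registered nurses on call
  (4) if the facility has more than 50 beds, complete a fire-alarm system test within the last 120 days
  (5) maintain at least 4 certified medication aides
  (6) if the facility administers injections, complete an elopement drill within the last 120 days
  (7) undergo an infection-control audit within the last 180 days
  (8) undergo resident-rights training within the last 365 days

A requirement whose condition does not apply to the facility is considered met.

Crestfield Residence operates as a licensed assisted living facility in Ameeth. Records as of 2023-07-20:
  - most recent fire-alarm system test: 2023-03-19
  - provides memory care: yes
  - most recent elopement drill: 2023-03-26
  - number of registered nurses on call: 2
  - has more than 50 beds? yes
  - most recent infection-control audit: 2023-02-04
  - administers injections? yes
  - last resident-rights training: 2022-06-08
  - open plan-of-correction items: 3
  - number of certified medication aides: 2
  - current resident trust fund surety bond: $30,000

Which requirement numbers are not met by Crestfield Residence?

1. resident trust fund surety bond $30,000 < $45,000 → not met
2. open plan-of-correction items 3 ≤ 3 → met
3. condition 'provides memory care' holds; registered nurses on call 2 ≥ 2 → met
4. condition 'has more than 50 beds' holds; fire-alarm system test 123 days ago vs limit 120 → not met
5. certified medication aides 2 < 4 → not met
6. condition 'administers injections' holds; elopement drill 116 days ago vs limit 120 → met
7. infection-control audit 166 days ago vs limit 180 → met
8. resident-rights training 407 days ago vs limit 365 → not met
Not met: 1, 4, 5, 8

1, 4, 5, 8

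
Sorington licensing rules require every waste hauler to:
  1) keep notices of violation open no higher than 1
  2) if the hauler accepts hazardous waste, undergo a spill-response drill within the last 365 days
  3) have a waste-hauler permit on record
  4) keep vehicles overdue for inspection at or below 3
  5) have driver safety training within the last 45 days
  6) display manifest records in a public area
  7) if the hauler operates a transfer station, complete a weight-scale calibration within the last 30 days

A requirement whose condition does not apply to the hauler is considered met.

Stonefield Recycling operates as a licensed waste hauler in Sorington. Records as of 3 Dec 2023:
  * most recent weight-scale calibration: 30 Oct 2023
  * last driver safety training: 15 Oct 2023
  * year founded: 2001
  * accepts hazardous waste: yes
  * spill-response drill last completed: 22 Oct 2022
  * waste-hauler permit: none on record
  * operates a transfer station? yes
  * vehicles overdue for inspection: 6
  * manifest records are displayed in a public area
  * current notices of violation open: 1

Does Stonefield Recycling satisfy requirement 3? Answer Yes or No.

3. waste-hauler permit absent → not met

No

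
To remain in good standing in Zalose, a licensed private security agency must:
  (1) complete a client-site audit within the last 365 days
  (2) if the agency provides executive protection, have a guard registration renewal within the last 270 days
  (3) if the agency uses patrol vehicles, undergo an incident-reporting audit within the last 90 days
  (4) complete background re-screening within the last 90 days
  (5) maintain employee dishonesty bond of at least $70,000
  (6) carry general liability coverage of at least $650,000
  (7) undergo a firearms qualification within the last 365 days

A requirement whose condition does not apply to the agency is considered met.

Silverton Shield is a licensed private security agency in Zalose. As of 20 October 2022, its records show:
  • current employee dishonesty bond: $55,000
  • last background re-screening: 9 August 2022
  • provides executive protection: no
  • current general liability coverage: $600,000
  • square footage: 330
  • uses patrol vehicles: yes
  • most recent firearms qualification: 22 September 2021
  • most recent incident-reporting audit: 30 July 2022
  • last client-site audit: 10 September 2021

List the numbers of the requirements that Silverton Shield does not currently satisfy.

1. client-site audit 405 days ago vs limit 365 → not met
2. condition 'provides executive protection' does not hold → requirement n/a → met
3. condition 'uses patrol vehicles' holds; incident-reporting audit 82 days ago vs limit 90 → met
4. background re-screening 72 days ago vs limit 90 → met
5. employee dishonesty bond $55,000 < $70,000 → not met
6. general liability coverage $600,000 < $650,000 → not met
7. firearms qualification 393 days ago vs limit 365 → not met
Not met: 1, 5, 6, 7

1, 5, 6, 7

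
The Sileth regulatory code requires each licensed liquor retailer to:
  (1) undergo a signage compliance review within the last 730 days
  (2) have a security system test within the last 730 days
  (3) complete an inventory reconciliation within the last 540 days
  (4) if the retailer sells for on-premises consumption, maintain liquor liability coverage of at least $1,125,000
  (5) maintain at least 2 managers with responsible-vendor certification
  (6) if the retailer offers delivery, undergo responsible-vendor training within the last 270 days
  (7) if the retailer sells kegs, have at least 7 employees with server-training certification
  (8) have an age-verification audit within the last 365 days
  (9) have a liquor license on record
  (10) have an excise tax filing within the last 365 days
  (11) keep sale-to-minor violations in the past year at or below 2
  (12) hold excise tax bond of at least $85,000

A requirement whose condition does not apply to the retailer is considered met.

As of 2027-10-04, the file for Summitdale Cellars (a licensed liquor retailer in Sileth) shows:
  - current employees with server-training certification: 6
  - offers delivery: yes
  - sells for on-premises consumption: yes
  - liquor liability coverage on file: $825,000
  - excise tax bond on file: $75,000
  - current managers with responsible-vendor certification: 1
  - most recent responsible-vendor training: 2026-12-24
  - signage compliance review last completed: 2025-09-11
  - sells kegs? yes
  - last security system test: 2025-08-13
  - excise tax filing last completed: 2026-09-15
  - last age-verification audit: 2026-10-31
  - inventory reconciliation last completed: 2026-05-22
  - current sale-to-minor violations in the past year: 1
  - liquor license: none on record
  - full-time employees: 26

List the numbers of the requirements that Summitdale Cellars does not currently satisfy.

1, 2, 4, 5, 6, 7, 9, 10, 12

1. signage compliance review 753 days ago vs limit 730 → not met
2. security system test 782 days ago vs limit 730 → not met
3. inventory reconciliation 500 days ago vs limit 540 → met
4. condition 'sells for on-premises consumption' holds; liquor liability coverage $825,000 < $1,125,000 → not met
5. managers with responsible-vendor certification 1 < 2 → not met
6. condition 'offers delivery' holds; responsible-vendor training 284 days ago vs limit 270 → not met
7. condition 'sells kegs' holds; employees with server-training certification 6 < 7 → not met
8. age-verification audit 338 days ago vs limit 365 → met
9. liquor license absent → not met
10. excise tax filing 384 days ago vs limit 365 → not met
11. sale-to-minor violations in the past year 1 ≤ 2 → met
12. excise tax bond $75,000 < $85,000 → not met
Not met: 1, 2, 4, 5, 6, 7, 9, 10, 12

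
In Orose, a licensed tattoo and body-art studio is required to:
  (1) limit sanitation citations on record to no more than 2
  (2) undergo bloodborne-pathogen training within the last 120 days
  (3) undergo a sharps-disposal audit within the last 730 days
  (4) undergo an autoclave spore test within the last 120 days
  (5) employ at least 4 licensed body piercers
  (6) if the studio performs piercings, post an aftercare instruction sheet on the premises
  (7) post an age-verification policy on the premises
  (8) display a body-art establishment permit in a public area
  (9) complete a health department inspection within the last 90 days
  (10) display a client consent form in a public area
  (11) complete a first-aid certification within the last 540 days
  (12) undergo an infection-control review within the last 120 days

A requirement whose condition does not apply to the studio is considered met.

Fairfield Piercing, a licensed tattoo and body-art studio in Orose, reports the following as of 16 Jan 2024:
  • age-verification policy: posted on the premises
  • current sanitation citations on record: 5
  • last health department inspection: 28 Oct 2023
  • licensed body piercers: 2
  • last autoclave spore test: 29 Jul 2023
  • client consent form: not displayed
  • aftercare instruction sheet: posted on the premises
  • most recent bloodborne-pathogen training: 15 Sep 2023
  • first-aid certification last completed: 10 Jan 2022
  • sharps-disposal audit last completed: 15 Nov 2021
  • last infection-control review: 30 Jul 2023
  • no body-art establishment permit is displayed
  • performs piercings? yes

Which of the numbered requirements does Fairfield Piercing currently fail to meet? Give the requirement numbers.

1. sanitation citations on record 5 > 2 → not met
2. bloodborne-pathogen training 123 days ago vs limit 120 → not met
3. sharps-disposal audit 792 days ago vs limit 730 → not met
4. autoclave spore test 171 days ago vs limit 120 → not met
5. licensed body piercers 2 < 4 → not met
6. condition 'performs piercings' holds; aftercare instruction sheet present → met
7. age-verification policy present → met
8. body-art establishment permit absent → not met
9. health department inspection 80 days ago vs limit 90 → met
10. client consent form absent → not met
11. first-aid certification 736 days ago vs limit 540 → not met
12. infection-control review 170 days ago vs limit 120 → not met
Not met: 1, 2, 3, 4, 5, 8, 10, 11, 12

1, 2, 3, 4, 5, 8, 10, 11, 12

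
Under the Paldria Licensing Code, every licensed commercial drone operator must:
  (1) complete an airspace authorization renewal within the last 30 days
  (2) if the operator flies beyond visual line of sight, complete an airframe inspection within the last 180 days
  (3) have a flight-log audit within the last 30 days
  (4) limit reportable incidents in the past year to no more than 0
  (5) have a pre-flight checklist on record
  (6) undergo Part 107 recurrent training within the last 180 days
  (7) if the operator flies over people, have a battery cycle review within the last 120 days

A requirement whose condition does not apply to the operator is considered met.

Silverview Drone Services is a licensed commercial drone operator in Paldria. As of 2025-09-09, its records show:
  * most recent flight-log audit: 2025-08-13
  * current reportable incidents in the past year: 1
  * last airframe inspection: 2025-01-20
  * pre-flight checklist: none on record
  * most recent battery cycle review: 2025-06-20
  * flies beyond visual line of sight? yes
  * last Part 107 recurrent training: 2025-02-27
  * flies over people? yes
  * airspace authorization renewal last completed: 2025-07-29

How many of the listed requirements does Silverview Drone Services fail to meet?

5

1. airspace authorization renewal 42 days ago vs limit 30 → not met
2. condition 'flies beyond visual line of sight' holds; airframe inspection 232 days ago vs limit 180 → not met
3. flight-log audit 27 days ago vs limit 30 → met
4. reportable incidents in the past year 1 > 0 → not met
5. pre-flight checklist absent → not met
6. Part 107 recurrent training 194 days ago vs limit 180 → not met
7. condition 'flies over people' holds; battery cycle review 81 days ago vs limit 120 → met
Not met: 5 of 7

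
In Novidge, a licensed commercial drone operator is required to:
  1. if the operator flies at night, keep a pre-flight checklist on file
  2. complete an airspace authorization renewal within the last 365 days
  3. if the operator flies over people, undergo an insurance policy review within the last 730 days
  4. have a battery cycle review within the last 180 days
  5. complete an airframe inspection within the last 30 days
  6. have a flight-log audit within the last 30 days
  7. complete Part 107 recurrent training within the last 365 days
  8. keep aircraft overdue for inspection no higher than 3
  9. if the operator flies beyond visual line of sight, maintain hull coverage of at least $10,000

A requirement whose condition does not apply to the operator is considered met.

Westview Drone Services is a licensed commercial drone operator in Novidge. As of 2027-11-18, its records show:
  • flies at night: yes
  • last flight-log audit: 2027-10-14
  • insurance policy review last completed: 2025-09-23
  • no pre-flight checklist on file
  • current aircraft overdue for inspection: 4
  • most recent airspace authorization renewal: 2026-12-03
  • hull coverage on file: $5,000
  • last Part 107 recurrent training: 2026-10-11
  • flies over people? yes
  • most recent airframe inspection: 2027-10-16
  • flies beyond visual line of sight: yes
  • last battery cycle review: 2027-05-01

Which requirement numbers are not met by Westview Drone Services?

1. condition 'flies at night' holds; pre-flight checklist absent → not met
2. airspace authorization renewal 350 days ago vs limit 365 → met
3. condition 'flies over people' holds; insurance policy review 786 days ago vs limit 730 → not met
4. battery cycle review 201 days ago vs limit 180 → not met
5. airframe inspection 33 days ago vs limit 30 → not met
6. flight-log audit 35 days ago vs limit 30 → not met
7. Part 107 recurrent training 403 days ago vs limit 365 → not met
8. aircraft overdue for inspection 4 > 3 → not met
9. condition 'flies beyond visual line of sight' holds; hull coverage $5,000 < $10,000 → not met
Not met: 1, 3, 4, 5, 6, 7, 8, 9

1, 3, 4, 5, 6, 7, 8, 9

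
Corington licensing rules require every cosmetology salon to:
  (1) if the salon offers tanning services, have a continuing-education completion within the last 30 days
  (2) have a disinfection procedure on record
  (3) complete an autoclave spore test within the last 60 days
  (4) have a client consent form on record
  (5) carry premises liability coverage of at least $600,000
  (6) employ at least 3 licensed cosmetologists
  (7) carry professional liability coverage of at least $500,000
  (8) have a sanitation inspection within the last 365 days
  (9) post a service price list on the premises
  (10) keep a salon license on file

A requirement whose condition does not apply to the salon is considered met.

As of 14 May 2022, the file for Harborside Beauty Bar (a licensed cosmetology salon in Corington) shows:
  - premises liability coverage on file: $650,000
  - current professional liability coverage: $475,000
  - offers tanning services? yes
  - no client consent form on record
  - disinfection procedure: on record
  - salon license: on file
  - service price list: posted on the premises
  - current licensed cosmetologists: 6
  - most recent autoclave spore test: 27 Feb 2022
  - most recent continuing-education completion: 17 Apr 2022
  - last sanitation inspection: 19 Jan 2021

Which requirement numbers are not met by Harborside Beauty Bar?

3, 4, 7, 8

1. condition 'offers tanning services' holds; continuing-education completion 27 days ago vs limit 30 → met
2. disinfection procedure present → met
3. autoclave spore test 76 days ago vs limit 60 → not met
4. client consent form absent → not met
5. premises liability coverage $650,000 ≥ $600,000 → met
6. licensed cosmetologists 6 ≥ 3 → met
7. professional liability coverage $475,000 < $500,000 → not met
8. sanitation inspection 480 days ago vs limit 365 → not met
9. service price list present → met
10. salon license present → met
Not met: 3, 4, 7, 8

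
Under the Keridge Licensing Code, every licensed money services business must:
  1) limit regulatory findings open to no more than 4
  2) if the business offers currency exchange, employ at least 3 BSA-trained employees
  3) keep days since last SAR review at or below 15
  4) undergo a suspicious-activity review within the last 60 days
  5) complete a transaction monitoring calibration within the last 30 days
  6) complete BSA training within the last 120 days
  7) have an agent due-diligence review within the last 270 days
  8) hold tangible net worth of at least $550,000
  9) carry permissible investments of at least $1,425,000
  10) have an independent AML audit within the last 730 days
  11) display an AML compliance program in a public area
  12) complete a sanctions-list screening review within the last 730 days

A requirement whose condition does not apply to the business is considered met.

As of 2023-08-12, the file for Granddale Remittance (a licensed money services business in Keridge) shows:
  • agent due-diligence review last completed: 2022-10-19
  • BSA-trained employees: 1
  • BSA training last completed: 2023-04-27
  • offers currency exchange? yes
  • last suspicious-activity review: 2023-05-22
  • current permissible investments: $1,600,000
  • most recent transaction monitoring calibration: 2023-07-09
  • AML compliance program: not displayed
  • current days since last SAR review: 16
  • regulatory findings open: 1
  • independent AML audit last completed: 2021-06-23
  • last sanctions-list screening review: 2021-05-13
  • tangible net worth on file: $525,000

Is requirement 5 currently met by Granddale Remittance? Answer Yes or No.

No

5. transaction monitoring calibration 34 days ago vs limit 30 → not met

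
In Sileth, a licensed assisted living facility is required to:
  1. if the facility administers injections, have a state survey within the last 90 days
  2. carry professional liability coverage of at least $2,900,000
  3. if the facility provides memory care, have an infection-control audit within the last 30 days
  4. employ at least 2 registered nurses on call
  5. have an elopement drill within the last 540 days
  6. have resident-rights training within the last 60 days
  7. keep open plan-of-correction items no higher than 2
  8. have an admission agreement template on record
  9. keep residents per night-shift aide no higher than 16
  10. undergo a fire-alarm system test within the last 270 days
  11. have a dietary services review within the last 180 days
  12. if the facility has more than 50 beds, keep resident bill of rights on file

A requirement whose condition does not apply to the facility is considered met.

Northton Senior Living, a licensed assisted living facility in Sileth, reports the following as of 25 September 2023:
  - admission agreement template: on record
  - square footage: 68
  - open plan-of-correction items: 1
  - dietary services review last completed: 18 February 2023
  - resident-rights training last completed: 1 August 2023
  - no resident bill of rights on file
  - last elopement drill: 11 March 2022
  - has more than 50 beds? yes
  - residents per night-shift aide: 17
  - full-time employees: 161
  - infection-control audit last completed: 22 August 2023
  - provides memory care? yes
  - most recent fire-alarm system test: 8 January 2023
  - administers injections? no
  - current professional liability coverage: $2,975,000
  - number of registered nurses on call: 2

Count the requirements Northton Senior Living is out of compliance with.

5

1. condition 'administers injections' does not hold → requirement n/a → met
2. professional liability coverage $2,975,000 ≥ $2,900,000 → met
3. condition 'provides memory care' holds; infection-control audit 34 days ago vs limit 30 → not met
4. registered nurses on call 2 ≥ 2 → met
5. elopement drill 563 days ago vs limit 540 → not met
6. resident-rights training 55 days ago vs limit 60 → met
7. open plan-of-correction items 1 ≤ 2 → met
8. admission agreement template present → met
9. residents per night-shift aide 17 > 16 → not met
10. fire-alarm system test 260 days ago vs limit 270 → met
11. dietary services review 219 days ago vs limit 180 → not met
12. condition 'has more than 50 beds' holds; resident bill of rights absent → not met
Not met: 5 of 12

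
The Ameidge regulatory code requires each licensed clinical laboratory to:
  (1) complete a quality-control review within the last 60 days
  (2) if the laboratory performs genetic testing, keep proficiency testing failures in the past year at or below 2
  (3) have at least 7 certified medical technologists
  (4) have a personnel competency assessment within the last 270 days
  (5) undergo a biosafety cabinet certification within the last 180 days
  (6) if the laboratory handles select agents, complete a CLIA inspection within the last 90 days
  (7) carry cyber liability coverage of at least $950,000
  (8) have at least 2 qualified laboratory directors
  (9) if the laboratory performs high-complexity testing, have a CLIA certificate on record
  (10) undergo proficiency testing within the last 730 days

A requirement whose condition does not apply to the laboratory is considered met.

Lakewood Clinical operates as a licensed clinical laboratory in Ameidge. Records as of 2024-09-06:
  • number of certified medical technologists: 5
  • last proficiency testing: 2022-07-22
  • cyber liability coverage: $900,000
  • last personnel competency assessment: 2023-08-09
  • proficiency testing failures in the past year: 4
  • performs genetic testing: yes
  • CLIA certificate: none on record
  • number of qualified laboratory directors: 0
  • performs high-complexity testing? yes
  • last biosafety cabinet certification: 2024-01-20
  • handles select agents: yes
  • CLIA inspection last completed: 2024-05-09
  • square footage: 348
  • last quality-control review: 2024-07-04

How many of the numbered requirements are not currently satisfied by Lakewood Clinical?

1. quality-control review 64 days ago vs limit 60 → not met
2. condition 'performs genetic testing' holds; proficiency testing failures in the past year 4 > 2 → not met
3. certified medical technologists 5 < 7 → not met
4. personnel competency assessment 394 days ago vs limit 270 → not met
5. biosafety cabinet certification 230 days ago vs limit 180 → not met
6. condition 'handles select agents' holds; CLIA inspection 120 days ago vs limit 90 → not met
7. cyber liability coverage $900,000 < $950,000 → not met
8. qualified laboratory directors 0 < 2 → not met
9. condition 'performs high-complexity testing' holds; CLIA certificate absent → not met
10. proficiency testing 777 days ago vs limit 730 → not met
Not met: 10 of 10

10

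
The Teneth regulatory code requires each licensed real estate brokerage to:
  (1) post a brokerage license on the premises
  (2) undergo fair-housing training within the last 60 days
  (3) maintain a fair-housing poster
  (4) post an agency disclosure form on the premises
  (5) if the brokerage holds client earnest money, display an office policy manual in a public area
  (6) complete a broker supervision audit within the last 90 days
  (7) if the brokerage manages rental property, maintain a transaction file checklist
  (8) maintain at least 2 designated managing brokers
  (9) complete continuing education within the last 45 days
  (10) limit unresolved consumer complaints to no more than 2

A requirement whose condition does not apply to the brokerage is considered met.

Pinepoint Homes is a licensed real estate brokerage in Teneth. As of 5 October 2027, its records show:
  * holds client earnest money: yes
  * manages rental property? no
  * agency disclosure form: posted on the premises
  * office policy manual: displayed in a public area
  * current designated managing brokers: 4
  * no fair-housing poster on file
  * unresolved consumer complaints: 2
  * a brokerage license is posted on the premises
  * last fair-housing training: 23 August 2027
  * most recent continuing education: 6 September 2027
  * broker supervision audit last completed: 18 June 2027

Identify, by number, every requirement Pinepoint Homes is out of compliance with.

3, 6

1. brokerage license present → met
2. fair-housing training 43 days ago vs limit 60 → met
3. fair-housing poster absent → not met
4. agency disclosure form present → met
5. condition 'holds client earnest money' holds; office policy manual present → met
6. broker supervision audit 109 days ago vs limit 90 → not met
7. condition 'manages rental property' does not hold → requirement n/a → met
8. designated managing brokers 4 ≥ 2 → met
9. continuing education 29 days ago vs limit 45 → met
10. unresolved consumer complaints 2 ≤ 2 → met
Not met: 3, 6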